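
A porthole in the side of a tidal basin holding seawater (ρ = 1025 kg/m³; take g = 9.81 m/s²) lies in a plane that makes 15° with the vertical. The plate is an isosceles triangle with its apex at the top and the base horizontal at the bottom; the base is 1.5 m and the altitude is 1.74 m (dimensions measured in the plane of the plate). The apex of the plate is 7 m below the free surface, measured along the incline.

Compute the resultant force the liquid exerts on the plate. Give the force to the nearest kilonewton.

F ≈ 103 kN

γ = ρg = 1025 × 9.81 / 1000 = 10.05525 kN/m³.
The plate makes 15° with the vertical, i.e. θ = 90° − 15° = 75° to the horizontal. Measuring y along the incline from the free-surface line, vertical depth h = y·sinθ with sinθ = 0.965926.
With the apex up, the centroid sits 2h/3 = 2 × 1.74/3 = 1.16 m below the apex, so y_c = 7 + 1.16 = 8.16 m and h_c = 8.16 × 0.965926 = 7.88196 m.
A = ½ × 1.5 × 1.74 = 1.305 m².
Resultant F = γ·h_c·A = 10.05525 × 7.88196 × 1.305 = 103.428 kN.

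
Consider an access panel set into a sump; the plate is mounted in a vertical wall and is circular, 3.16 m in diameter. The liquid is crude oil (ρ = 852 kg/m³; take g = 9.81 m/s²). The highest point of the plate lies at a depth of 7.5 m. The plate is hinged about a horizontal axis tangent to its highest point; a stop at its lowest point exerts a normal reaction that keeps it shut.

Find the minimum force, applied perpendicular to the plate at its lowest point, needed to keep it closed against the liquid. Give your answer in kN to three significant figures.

γ = ρg = 852 × 9.81 / 1000 = 8.35812 kN/m³.
The centroid is at the centre, 1.58 m below the top of the plate, so the centroid depth is h_c = 7.5 + 1.58 = 9.08 m.
A = π(1.58)² = 7.84267 m².
Resultant F = γ·h_c·A = 8.35812 × 9.08 × 7.84267 = 595.194 kN.
I_c = πr⁴/4 = π × 1.58⁴/4 = 4.89461 m⁴.
Centre of pressure: y_p = y_c + I_c/(y_c·A) = 9.08 + 4.89461/(9.08 × 7.84267) = 9.08 + 0.0687335 = 9.14873 m along the plane.
The resultant acts 1.58 + 0.0687335 = 1.64873 m (along the plate) below the hinge at the top edge, so the moment about the hinge is M = F × 1.64873 = 595.194 × 1.64873 = 981.314 kN·m.
A normal force at the bottom, 3.16 m from the hinge, must supply this moment: P = 981.314/3.16 = 310.542 kN.

P ≈ 311 kN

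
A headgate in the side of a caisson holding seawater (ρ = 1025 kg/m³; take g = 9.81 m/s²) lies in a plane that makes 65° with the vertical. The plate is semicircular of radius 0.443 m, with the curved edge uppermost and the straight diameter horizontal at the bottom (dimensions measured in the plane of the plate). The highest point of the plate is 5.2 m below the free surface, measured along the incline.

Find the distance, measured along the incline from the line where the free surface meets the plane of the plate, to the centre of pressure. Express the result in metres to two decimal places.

y_p = 5.46 m

γ = ρg = 1025 × 9.81 / 1000 = 10.05525 kN/m³.
The plate makes 65° with the vertical, i.e. θ = 90° − 65° = 25° to the horizontal. Measuring y along the incline from the free-surface line, vertical depth h = y·sinθ with sinθ = 0.422618.
The centroid lies 4r/(3π) = 0.188015 m above the diameter, so r − 4r/(3π) = 0.443 − 0.188015 = 0.254985 m below the topmost point, so y_c = 5.2 + 0.254985 = 5.45499 m and h_c = 5.45499 × 0.422618 = 2.30538 m.
A = πr²/2 = π × 0.443²/2 = 0.308267 m².
Resultant F = γ·h_c·A = 10.05525 × 2.30538 × 0.308267 = 7.14599 kN.
I_c = (π/8 − 8/(9π))·r⁴ = 0.109757 × 0.443⁴ = 0.00422714 m⁴.
Centre of pressure: y_p = y_c + I_c/(y_c·A) = 5.45499 + 0.00422714/(5.45499 × 0.308267) = 5.45499 + 0.00251377 = 5.4575 m along the plane.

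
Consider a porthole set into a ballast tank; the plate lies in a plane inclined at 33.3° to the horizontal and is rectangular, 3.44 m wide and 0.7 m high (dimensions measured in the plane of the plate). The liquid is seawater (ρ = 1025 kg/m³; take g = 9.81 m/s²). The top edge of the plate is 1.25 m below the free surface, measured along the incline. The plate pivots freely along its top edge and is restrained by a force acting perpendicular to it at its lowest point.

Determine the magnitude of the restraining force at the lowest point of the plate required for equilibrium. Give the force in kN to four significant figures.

γ = ρg = 1025 × 9.81 / 1000 = 10.05525 kN/m³.
Let θ = 33.3° be the plate's angle to the horizontal; measure y along the incline from where the plane meets the free surface. Vertical depth h = y·sinθ with sinθ = 0.549023.
The centroid lies 0.7/2 = 0.35 m below the top edge, so y_c = 1.25 + 0.35 = 1.6 m and h_c = 1.6 × 0.549023 = 0.878437 m.
A = 3.44 × 0.7 = 2.408 m².
Resultant F = γ·h_c·A = 10.05525 × 0.878437 × 2.408 = 21.2696 kN.
I_c = b·h³/12 = 3.44 × 0.7³/12 = 0.0983267 m⁴.
Centre of pressure: y_p = y_c + I_c/(y_c·A) = 1.6 + 0.0983267/(1.6 × 2.408) = 1.6 + 0.0255208 = 1.62552 m along the plane.
The resultant acts 0.35 + 0.0255208 = 0.375521 m (along the plate) below the hinge at the top edge, so the moment about the hinge is M = F × 0.375521 = 21.2696 × 0.375521 = 7.98718 kN·m.
A normal force at the bottom, 0.7 m from the hinge, must supply this moment: P = 7.98718/0.7 = 11.4103 kN.

P ≈ 11.41 kN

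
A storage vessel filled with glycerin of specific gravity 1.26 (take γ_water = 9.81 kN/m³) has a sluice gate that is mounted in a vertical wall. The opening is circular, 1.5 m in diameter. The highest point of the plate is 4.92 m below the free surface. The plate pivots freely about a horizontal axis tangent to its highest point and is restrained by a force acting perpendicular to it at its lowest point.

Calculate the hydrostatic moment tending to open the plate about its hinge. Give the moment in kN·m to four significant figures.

γ = 1.26 × 9.81 = 12.3606 kN/m³.
The centroid is at the centre, 0.75 m below the top of the plate, so the centroid depth is h_c = 4.92 + 0.75 = 5.67 m.
A = π(0.75)² = 1.76715 m².
Resultant F = γ·h_c·A = 12.3606 × 5.67 × 1.76715 = 123.85 kN.
I_c = πr⁴/4 = π × 0.75⁴/4 = 0.248505 m⁴.
Centre of pressure: y_p = y_c + I_c/(y_c·A) = 5.67 + 0.248505/(5.67 × 1.76715) = 5.67 + 0.0248015 = 5.6948 m along the plane.
The resultant acts 0.75 + 0.0248015 = 0.774802 m (along the plate) below the hinge at the top edge, so the moment about the hinge is M = F × 0.774802 = 123.85 × 0.774802 = 95.9592 kN·m.

M ≈ 95.96 kN·m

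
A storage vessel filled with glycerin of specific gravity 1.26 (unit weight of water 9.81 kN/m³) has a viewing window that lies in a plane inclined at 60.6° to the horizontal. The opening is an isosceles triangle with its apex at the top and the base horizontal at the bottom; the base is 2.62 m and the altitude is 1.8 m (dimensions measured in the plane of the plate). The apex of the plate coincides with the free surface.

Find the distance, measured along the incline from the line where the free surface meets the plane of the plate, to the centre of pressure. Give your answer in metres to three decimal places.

γ = 1.26 × 9.81 = 12.3606 kN/m³.
Let θ = 60.6° be the plate's angle to the horizontal; measure y along the incline from where the plane meets the free surface. Vertical depth h = y·sinθ with sinθ = 0.871214.
With the apex up, the centroid sits 2h/3 = 2 × 1.8/3 = 1.2 m below the apex, so y_c = 1.2 m and h_c = 1.2 × 0.871214 = 1.04546 m.
A = ½ × 2.62 × 1.8 = 2.358 m².
Resultant F = γ·h_c·A = 12.3606 × 1.04546 × 2.358 = 30.4713 kN.
I_c = b·h³/36 = 2.62 × 1.8³/36 = 0.42444 m⁴.
Centre of pressure: y_p = y_c + I_c/(y_c·A) = 1.2 + 0.42444/(1.2 × 2.358) = 1.2 + 0.15 = 1.35 m along the plane.

y_p = 1.350 m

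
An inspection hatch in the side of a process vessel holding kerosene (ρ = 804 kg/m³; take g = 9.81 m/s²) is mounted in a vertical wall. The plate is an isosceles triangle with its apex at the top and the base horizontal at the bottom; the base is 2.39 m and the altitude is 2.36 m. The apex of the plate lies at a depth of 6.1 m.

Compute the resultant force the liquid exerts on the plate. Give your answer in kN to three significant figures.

γ = ρg = 804 × 9.81 / 1000 = 7.88724 kN/m³.
With the apex up, the centroid sits 2h/3 = 2 × 2.36/3 = 1.57333 m below the apex, so the centroid depth is h_c = 6.1 + 1.57333 = 7.67333 m.
A = ½ × 2.39 × 2.36 = 2.8202 m².
Resultant F = γ·h_c·A = 7.88724 × 7.67333 × 2.8202 = 170.682 kN.

F ≈ 171 kN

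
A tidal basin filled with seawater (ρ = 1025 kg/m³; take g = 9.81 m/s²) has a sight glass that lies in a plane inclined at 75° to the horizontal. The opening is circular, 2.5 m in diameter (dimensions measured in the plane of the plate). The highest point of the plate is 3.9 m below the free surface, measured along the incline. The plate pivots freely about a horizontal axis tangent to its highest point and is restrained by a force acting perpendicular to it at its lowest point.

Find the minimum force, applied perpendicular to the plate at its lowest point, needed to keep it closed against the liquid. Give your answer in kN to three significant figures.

P ≈ 130 kN

γ = ρg = 1025 × 9.81 / 1000 = 10.05525 kN/m³.
Let θ = 75° be the plate's angle to the horizontal; measure y along the incline from where the plane meets the free surface. Vertical depth h = y·sinθ with sinθ = 0.965926.
The centroid is at the centre, 1.25 m below the top of the plate, so y_c = 3.9 + 1.25 = 5.15 m and h_c = 5.15 × 0.965926 = 4.97452 m.
A = π(1.25)² = 4.90874 m².
Resultant F = γ·h_c·A = 10.05525 × 4.97452 × 4.90874 = 245.535 kN.
I_c = πr⁴/4 = π × 1.25⁴/4 = 1.91748 m⁴.
Centre of pressure: y_p = y_c + I_c/(y_c·A) = 5.15 + 1.91748/(5.15 × 4.90874) = 5.15 + 0.0758497 = 5.22585 m along the plane.
The resultant acts 1.25 + 0.0758497 = 1.32585 m (along the plate) below the hinge at the top edge, so the moment about the hinge is M = F × 1.32585 = 245.535 × 1.32585 = 325.543 kN·m.
A normal force at the bottom, 2.5 m from the hinge, must supply this moment: P = 325.543/2.5 = 130.217 kN.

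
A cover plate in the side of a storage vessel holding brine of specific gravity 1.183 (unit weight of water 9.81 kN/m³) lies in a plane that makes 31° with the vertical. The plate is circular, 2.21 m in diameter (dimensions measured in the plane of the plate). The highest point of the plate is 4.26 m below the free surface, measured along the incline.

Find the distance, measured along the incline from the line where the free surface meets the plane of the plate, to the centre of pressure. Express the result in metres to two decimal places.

y_p = 5.42 m

γ = 1.183 × 9.81 = 11.60523 kN/m³.
The plate makes 31° with the vertical, i.e. θ = 90° − 31° = 59° to the horizontal. Measuring y along the incline from the free-surface line, vertical depth h = y·sinθ with sinθ = 0.857167.
The centroid is at the centre, 1.105 m below the top of the plate, so y_c = 4.26 + 1.105 = 5.365 m and h_c = 5.365 × 0.857167 = 4.5987 m.
A = π(1.105)² = 3.83596 m².
Resultant F = γ·h_c·A = 11.60523 × 4.5987 × 3.83596 = 204.721 kN.
I_c = πr⁴/4 = π × 1.105⁴/4 = 1.17095 m⁴.
Centre of pressure: y_p = y_c + I_c/(y_c·A) = 5.365 + 1.17095/(5.365 × 3.83596) = 5.365 + 0.0568977 = 5.4219 m along the plane.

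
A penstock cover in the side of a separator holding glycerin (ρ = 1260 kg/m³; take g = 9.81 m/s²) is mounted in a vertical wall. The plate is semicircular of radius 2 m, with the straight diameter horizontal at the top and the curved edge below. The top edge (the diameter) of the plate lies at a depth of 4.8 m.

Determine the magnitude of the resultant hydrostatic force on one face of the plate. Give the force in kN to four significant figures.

F ≈ 438.7 kN

γ = ρg = 1260 × 9.81 / 1000 = 12.3606 kN/m³.
The centroid of a semicircle lies 4r/(3π) = 0.848826 m from the diameter, here below the top edge, so the centroid depth is h_c = 4.8 + 0.848826 = 5.64883 m.
A = πr²/2 = π × 2²/2 = 6.28319 m².
Resultant F = γ·h_c·A = 12.3606 × 5.64883 × 6.28319 = 438.711 kN.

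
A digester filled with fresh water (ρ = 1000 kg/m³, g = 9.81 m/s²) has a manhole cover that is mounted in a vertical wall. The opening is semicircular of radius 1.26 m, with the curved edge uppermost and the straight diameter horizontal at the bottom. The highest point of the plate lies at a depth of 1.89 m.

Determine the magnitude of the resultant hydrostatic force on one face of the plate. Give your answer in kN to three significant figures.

γ = ρg = 1000 × 9.81 = 9810 N/m³ = 9.81 kN/m³.
The centroid lies 4r/(3π) = 0.534761 m above the diameter, so r − 4r/(3π) = 1.26 − 0.534761 = 0.725239 m below the topmost point, so the centroid depth is h_c = 1.89 + 0.725239 = 2.61524 m.
A = πr²/2 = π × 1.26²/2 = 2.4938 m².
Resultant F = γ·h_c·A = 9.81 × 2.61524 × 2.4938 = 63.9797 kN.

F ≈ 64.0 kN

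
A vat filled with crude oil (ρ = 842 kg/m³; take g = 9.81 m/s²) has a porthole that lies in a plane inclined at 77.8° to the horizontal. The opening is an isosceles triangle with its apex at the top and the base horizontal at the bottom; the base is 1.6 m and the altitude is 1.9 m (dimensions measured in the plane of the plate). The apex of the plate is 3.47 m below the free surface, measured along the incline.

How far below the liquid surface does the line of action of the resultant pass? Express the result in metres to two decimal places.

h_p = 4.67 m

γ = ρg = 842 × 9.81 / 1000 = 8.26002 kN/m³.
Let θ = 77.8° be the plate's angle to the horizontal; measure y along the incline from where the plane meets the free surface. Vertical depth h = y·sinθ with sinθ = 0.977416.
With the apex up, the centroid sits 2h/3 = 2 × 1.9/3 = 1.26667 m below the apex, so y_c = 3.47 + 1.26667 = 4.73667 m and h_c = 4.73667 × 0.977416 = 4.6297 m.
A = ½ × 1.6 × 1.9 = 1.52 m².
Resultant F = γ·h_c·A = 8.26002 × 4.6297 × 1.52 = 58.127 kN.
I_c = b·h³/36 = 1.6 × 1.9³/36 = 0.304844 m⁴.
Centre of pressure: y_p = y_c + I_c/(y_c·A) = 4.73667 + 0.304844/(4.73667 × 1.52) = 4.73667 + 0.042341 = 4.77901 m along the plane.
Vertically, h_p = y_p·sinθ = 4.77901 × 0.977416 = 4.67108 m.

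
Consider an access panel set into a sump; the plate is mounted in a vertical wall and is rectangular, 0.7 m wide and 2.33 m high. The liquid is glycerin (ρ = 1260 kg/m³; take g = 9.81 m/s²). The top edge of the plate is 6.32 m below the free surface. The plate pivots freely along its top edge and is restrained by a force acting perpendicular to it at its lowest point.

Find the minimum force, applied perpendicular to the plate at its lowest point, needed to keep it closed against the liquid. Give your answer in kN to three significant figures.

P ≈ 79.4 kN

γ = ρg = 1260 × 9.81 / 1000 = 12.3606 kN/m³.
The centroid lies 2.33/2 = 1.165 m below the top edge, so the centroid depth is h_c = 6.32 + 1.165 = 7.485 m.
A = 0.7 × 2.33 = 1.631 m².
Resultant F = γ·h_c·A = 12.3606 × 7.485 × 1.631 = 150.899 kN.
I_c = b·h³/12 = 0.7 × 2.33³/12 = 0.737878 m⁴.
Centre of pressure: y_p = y_c + I_c/(y_c·A) = 7.485 + 0.737878/(7.485 × 1.631) = 7.485 + 0.060442 = 7.54544 m along the plane.
The resultant acts 1.165 + 0.060442 = 1.22544 m (along the plate) below the hinge at the top edge, so the moment about the hinge is M = F × 1.22544 = 150.899 × 1.22544 = 184.918 kN·m.
A normal force at the bottom, 2.33 m from the hinge, must supply this moment: P = 184.918/2.33 = 79.3639 kN.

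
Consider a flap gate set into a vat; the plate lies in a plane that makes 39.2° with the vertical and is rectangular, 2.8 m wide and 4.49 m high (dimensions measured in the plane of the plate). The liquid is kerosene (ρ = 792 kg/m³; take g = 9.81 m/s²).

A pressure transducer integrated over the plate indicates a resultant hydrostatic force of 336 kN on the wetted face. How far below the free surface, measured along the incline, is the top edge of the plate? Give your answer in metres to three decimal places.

γ = ρg = 792 × 9.81 / 1000 = 7.76952 kN/m³.
A = 2.8 × 4.49 = 12.572 m².
From F = γ·h_c·A, the centroid depth is h_c = 336/(7.76952 × 12.572) = 3.43986 m.
The plate makes 39.2° with the vertical, i.e. θ = 90° − 39.2° = 50.8° to the horizontal. Measuring y along the incline from the free-surface line, vertical depth h = y·sinθ with sinθ = 0.774944.
Along the incline, y_c = h_c/sinθ = 3.43986/0.774944 = 4.43885 m.
The centroid lies 4.49/2 = 2.245 m below the top edge, so the top edge sits at y_top = 4.43885 − 2.245 = 2.19385 m along the incline.

y_top ≈ 2.194 m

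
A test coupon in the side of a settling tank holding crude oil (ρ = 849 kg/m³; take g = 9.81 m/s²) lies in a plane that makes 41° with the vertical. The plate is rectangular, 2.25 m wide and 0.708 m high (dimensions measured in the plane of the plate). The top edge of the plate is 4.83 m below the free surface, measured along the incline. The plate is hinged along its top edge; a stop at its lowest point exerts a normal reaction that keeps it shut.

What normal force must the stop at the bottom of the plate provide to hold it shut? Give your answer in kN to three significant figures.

γ = ρg = 849 × 9.81 / 1000 = 8.32869 kN/m³.
The plate makes 41° with the vertical, i.e. θ = 90° − 41° = 49° to the horizontal. Measuring y along the incline from the free-surface line, vertical depth h = y·sinθ with sinθ = 0.754710.
The centroid lies 0.708/2 = 0.354 m below the top edge, so y_c = 4.83 + 0.354 = 5.184 m and h_c = 5.184 × 0.754710 = 3.91242 m.
A = 2.25 × 0.708 = 1.593 m².
Resultant F = γ·h_c·A = 8.32869 × 3.91242 × 1.593 = 51.9084 kN.
I_c = b·h³/12 = 2.25 × 0.708³/12 = 0.0665428 m⁴.
Centre of pressure: y_p = y_c + I_c/(y_c·A) = 5.184 + 0.0665428/(5.184 × 1.593) = 5.184 + 0.00805787 = 5.19206 m along the plane.
The resultant acts 0.354 + 0.00805787 = 0.362058 m (along the plate) below the hinge at the top edge, so the moment about the hinge is M = F × 0.362058 = 51.9084 × 0.362058 = 18.7939 kN·m.
A normal force at the bottom, 0.708 m from the hinge, must supply this moment: P = 18.7939/0.708 = 26.5451 kN.

P ≈ 26.5 kN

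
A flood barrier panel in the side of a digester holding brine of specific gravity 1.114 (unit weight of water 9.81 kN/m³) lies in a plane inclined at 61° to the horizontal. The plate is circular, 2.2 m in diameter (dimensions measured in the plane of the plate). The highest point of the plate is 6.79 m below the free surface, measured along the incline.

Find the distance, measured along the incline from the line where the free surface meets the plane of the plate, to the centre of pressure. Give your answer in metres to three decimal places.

γ = 1.114 × 9.81 = 10.92834 kN/m³.
Let θ = 61° be the plate's angle to the horizontal; measure y along the incline from where the plane meets the free surface. Vertical depth h = y·sinθ with sinθ = 0.874620.
The centroid is at the centre, 1.1 m below the top of the plate, so y_c = 6.79 + 1.1 = 7.89 m and h_c = 7.89 × 0.874620 = 6.90075 m.
A = π(1.1)² = 3.80133 m².
Resultant F = γ·h_c·A = 10.92834 × 6.90075 × 3.80133 = 286.673 kN.
I_c = πr⁴/4 = π × 1.1⁴/4 = 1.1499 m⁴.
Centre of pressure: y_p = y_c + I_c/(y_c·A) = 7.89 + 1.1499/(7.89 × 3.80133) = 7.89 + 0.0383396 = 7.92834 m along the plane.

y_p = 7.928 m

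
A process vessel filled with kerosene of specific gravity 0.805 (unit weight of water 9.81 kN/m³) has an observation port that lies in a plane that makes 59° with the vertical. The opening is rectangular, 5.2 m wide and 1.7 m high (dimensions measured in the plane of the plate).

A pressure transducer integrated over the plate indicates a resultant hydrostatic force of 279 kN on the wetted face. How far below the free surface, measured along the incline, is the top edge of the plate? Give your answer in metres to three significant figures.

y_top ≈ 6.91 m

γ = 0.805 × 9.81 = 7.89705 kN/m³.
A = 5.2 × 1.7 = 8.84 m².
From F = γ·h_c·A, the centroid depth is h_c = 279/(7.89705 × 8.84) = 3.99657 m.
The plate makes 59° with the vertical, i.e. θ = 90° − 59° = 31° to the horizontal. Measuring y along the incline from the free-surface line, vertical depth h = y·sinθ with sinθ = 0.515038.
Along the incline, y_c = h_c/sinθ = 3.99657/0.515038 = 7.75976 m.
The centroid lies 1.7/2 = 0.85 m below the top edge, so the top edge sits at y_top = 7.75976 − 0.85 = 6.90976 m along the incline.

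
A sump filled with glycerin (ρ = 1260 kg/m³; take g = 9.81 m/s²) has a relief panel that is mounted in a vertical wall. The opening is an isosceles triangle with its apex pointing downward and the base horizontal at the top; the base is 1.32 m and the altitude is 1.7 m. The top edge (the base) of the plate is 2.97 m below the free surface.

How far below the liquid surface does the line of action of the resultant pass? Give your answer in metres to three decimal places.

γ = ρg = 1260 × 9.81 / 1000 = 12.3606 kN/m³.
With the apex down, the centroid sits h/3 = 1.7/3 = 0.566667 m below the base (the top edge), so the centroid depth is h_c = 2.97 + 0.566667 = 3.53667 m.
A = ½ × 1.32 × 1.7 = 1.122 m².
Resultant F = γ·h_c·A = 12.3606 × 3.53667 × 1.122 = 49.0486 kN.
I_c = b·h³/36 = 1.32 × 1.7³/36 = 0.180143 m⁴.
Centre of pressure: y_p = y_c + I_c/(y_c·A) = 3.53667 + 0.180143/(3.53667 × 1.122) = 3.53667 + 0.0453973 = 3.58207 m along the plane.

h_p = 3.582 m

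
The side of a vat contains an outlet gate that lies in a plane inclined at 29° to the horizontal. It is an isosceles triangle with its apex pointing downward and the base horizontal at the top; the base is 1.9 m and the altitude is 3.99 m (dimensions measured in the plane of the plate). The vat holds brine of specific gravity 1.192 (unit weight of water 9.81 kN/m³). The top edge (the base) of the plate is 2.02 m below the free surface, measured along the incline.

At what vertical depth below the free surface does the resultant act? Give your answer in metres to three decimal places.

h_p = 1.752 m

γ = 1.192 × 9.81 = 11.69352 kN/m³.
Let θ = 29° be the plate's angle to the horizontal; measure y along the incline from where the plane meets the free surface. Vertical depth h = y·sinθ with sinθ = 0.484810.
With the apex down, the centroid sits h/3 = 3.99/3 = 1.33 m below the base (the top edge), so y_c = 2.02 + 1.33 = 3.35 m and h_c = 3.35 × 0.484810 = 1.62411 m.
A = ½ × 1.9 × 3.99 = 3.7905 m².
Resultant F = γ·h_c·A = 11.69352 × 1.62411 × 3.7905 = 71.9875 kN.
I_c = b·h³/36 = 1.9 × 3.99³/36 = 3.35251 m⁴.
Centre of pressure: y_p = y_c + I_c/(y_c·A) = 3.35 + 3.35251/(3.35 × 3.7905) = 3.35 + 0.264015 = 3.61402 m along the plane.
Vertically, h_p = y_p·sinθ = 3.61402 × 0.484810 = 1.75211 m.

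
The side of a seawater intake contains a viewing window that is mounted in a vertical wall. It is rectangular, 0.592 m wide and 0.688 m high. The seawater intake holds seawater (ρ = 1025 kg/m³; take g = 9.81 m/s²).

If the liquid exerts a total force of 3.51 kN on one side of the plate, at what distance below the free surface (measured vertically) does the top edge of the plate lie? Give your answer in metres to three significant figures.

d_top ≈ 0.513 m

γ = ρg = 1025 × 9.81 / 1000 = 10.05525 kN/m³.
A = 0.592 × 0.688 = 0.407296 m².
From F = γ·h_c·A, the centroid depth is h_c = 3.51/(10.05525 × 0.407296) = 0.857046 m.
The centroid lies 0.688/2 = 0.344 m below the top edge, so the top edge sits at h_top = 0.857046 − 0.344 = 0.513046 m below the surface.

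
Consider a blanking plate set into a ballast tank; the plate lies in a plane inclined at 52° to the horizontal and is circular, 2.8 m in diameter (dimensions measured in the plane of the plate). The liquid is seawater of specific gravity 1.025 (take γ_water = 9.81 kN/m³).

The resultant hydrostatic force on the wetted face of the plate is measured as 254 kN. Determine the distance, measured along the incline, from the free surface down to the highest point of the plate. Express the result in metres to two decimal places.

y_top ≈ 3.81 m

γ = 1.025 × 9.81 = 10.05525 kN/m³.
A = π(1.4)² = 6.15752 m².
From F = γ·h_c·A, the centroid depth is h_c = 254/(10.05525 × 6.15752) = 4.10237 m.
Let θ = 52° be the plate's angle to the horizontal; measure y along the incline from where the plane meets the free surface. Vertical depth h = y·sinθ with sinθ = 0.788011.
Along the incline, y_c = h_c/sinθ = 4.10237/0.788011 = 5.20598 m.
The centroid is at the centre, 1.4 m below the top of the plate, so the highest point sits at y_top = 5.20598 − 1.4 = 3.80598 m along the incline.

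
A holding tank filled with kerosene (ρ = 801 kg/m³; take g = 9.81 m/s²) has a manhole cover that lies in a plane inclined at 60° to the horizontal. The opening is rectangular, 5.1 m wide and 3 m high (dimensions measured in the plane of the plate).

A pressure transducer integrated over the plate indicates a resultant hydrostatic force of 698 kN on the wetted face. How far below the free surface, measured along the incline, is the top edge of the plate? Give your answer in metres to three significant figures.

γ = ρg = 801 × 9.81 / 1000 = 7.85781 kN/m³.
A = 5.1 × 3 = 15.3 m².
From F = γ·h_c·A, the centroid depth is h_c = 698/(7.85781 × 15.3) = 5.80581 m.
Let θ = 60° be the plate's angle to the horizontal; measure y along the incline from where the plane meets the free surface. Vertical depth h = y·sinθ with sinθ = 0.866025.
Along the incline, y_c = h_c/sinθ = 5.80581/0.866025 = 6.70398 m.
The centroid lies 3/2 = 1.5 m below the top edge, so the top edge sits at y_top = 6.70398 − 1.5 = 5.20398 m along the incline.

y_top ≈ 5.20 m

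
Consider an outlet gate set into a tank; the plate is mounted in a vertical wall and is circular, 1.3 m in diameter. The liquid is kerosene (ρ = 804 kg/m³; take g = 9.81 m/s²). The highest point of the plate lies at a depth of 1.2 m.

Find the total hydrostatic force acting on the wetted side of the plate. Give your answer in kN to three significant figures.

F ≈ 19.4 kN

γ = ρg = 804 × 9.81 / 1000 = 7.88724 kN/m³.
The centroid is at the centre, 0.65 m below the top of the plate, so the centroid depth is h_c = 1.2 + 0.65 = 1.85 m.
A = π(0.65)² = 1.32732 m².
Resultant F = γ·h_c·A = 7.88724 × 1.85 × 1.32732 = 19.3674 kN.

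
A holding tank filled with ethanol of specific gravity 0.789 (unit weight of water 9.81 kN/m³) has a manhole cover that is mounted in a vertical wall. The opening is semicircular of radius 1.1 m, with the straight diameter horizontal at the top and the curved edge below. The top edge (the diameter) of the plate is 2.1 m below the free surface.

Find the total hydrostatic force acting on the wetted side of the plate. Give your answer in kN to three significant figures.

F ≈ 37.8 kN

γ = 0.789 × 9.81 = 7.74009 kN/m³.
The centroid of a semicircle lies 4r/(3π) = 0.466854 m from the diameter, here below the top edge, so the centroid depth is h_c = 2.1 + 0.466854 = 2.56685 m.
A = πr²/2 = π × 1.1²/2 = 1.90066 m².
Resultant F = γ·h_c·A = 7.74009 × 2.56685 × 1.90066 = 37.7616 kN.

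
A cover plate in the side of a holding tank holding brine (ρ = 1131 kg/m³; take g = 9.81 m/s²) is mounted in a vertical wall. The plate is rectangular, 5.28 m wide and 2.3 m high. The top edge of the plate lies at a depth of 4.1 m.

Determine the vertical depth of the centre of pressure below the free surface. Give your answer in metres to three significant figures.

h_p = 5.33 m

γ = ρg = 1131 × 9.81 / 1000 = 11.09511 kN/m³.
The centroid lies 2.3/2 = 1.15 m below the top edge, so the centroid depth is h_c = 4.1 + 1.15 = 5.25 m.
A = 5.28 × 2.3 = 12.144 m².
Resultant F = γ·h_c·A = 11.09511 × 5.25 × 12.144 = 707.38 kN.
I_c = b·h³/12 = 5.28 × 2.3³/12 = 5.35348 m⁴.
Centre of pressure: y_p = y_c + I_c/(y_c·A) = 5.25 + 5.35348/(5.25 × 12.144) = 5.25 + 0.0839683 = 5.33397 m along the plane.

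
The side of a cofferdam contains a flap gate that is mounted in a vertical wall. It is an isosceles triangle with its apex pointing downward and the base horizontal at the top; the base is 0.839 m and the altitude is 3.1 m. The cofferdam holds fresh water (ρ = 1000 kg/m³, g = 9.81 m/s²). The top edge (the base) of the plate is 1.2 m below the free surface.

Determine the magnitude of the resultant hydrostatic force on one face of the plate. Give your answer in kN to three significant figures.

γ = ρg = 1000 × 9.81 = 9810 N/m³ = 9.81 kN/m³.
With the apex down, the centroid sits h/3 = 3.1/3 = 1.03333 m below the base (the top edge), so the centroid depth is h_c = 1.2 + 1.03333 = 2.23333 m.
A = ½ × 0.839 × 3.1 = 1.30045 m².
Resultant F = γ·h_c·A = 9.81 × 2.23333 × 1.30045 = 28.4915 kN.

F ≈ 28.5 kN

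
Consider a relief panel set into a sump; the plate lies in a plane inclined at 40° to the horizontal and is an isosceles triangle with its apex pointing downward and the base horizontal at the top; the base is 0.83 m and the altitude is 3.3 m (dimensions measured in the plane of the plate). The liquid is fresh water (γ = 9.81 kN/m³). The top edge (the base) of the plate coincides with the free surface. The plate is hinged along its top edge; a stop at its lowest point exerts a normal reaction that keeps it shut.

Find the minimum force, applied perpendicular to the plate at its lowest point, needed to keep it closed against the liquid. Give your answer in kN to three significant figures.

P ≈ 4.75 kN

γ = 9.81 kN/m³.
Let θ = 40° be the plate's angle to the horizontal; measure y along the incline from where the plane meets the free surface. Vertical depth h = y·sinθ with sinθ = 0.642788.
With the apex down, the centroid sits h/3 = 3.3/3 = 1.1 m below the base (the top edge), so y_c = 1.1 m and h_c = 1.1 × 0.642788 = 0.707067 m.
A = ½ × 0.83 × 3.3 = 1.3695 m².
Resultant F = γ·h_c·A = 9.81 × 0.707067 × 1.3695 = 9.4993 kN.
I_c = b·h³/36 = 0.83 × 3.3³/36 = 0.828547 m⁴.
Centre of pressure: y_p = y_c + I_c/(y_c·A) = 1.1 + 0.828547/(1.1 × 1.3695) = 1.1 + 0.55 = 1.65 m along the plane.
The resultant acts 1.1 + 0.55 = 1.65 m (along the plate) below the hinge at the top edge, so the moment about the hinge is M = F × 1.65 = 9.4993 × 1.65 = 15.6738 kN·m.
A normal force at the bottom, 3.3 m from the hinge, must supply this moment: P = 15.6738/3.3 = 4.74964 kN.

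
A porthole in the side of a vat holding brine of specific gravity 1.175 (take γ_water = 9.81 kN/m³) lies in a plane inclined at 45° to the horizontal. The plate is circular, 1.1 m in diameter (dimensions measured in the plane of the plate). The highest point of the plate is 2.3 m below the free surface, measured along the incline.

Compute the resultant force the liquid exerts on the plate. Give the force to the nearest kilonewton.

γ = 1.175 × 9.81 = 11.52675 kN/m³.
Let θ = 45° be the plate's angle to the horizontal; measure y along the incline from where the plane meets the free surface. Vertical depth h = y·sinθ with sinθ = 0.707107.
The centroid is at the centre, 0.55 m below the top of the plate, so y_c = 2.3 + 0.55 = 2.85 m and h_c = 2.85 × 0.707107 = 2.01525 m.
A = π(0.55)² = 0.950332 m².
Resultant F = γ·h_c·A = 11.52675 × 2.01525 × 0.950332 = 22.0755 kN.

F ≈ 22 kN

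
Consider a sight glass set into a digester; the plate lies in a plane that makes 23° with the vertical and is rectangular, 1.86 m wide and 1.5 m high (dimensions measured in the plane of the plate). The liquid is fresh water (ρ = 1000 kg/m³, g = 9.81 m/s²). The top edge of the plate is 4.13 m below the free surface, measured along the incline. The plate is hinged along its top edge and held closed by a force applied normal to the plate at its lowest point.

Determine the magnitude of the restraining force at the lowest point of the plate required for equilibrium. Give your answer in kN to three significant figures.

γ = ρg = 1000 × 9.81 = 9810 N/m³ = 9.81 kN/m³.
The plate makes 23° with the vertical, i.e. θ = 90° − 23° = 67° to the horizontal. Measuring y along the incline from the free-surface line, vertical depth h = y·sinθ with sinθ = 0.920505.
The centroid lies 1.5/2 = 0.75 m below the top edge, so y_c = 4.13 + 0.75 = 4.88 m and h_c = 4.88 × 0.920505 = 4.49206 m.
A = 1.86 × 1.5 = 2.79 m².
Resultant F = γ·h_c·A = 9.81 × 4.49206 × 2.79 = 122.947 kN.
I_c = b·h³/12 = 1.86 × 1.5³/12 = 0.523125 m⁴.
Centre of pressure: y_p = y_c + I_c/(y_c·A) = 4.88 + 0.523125/(4.88 × 2.79) = 4.88 + 0.0384221 = 4.91842 m along the plane.
The resultant acts 0.75 + 0.0384221 = 0.788422 m (along the plate) below the hinge at the top edge, so the moment about the hinge is M = F × 0.788422 = 122.947 × 0.788422 = 96.9341 kN·m.
A normal force at the bottom, 1.5 m from the hinge, must supply this moment: P = 96.9341/1.5 = 64.6227 kN.

P ≈ 64.6 kN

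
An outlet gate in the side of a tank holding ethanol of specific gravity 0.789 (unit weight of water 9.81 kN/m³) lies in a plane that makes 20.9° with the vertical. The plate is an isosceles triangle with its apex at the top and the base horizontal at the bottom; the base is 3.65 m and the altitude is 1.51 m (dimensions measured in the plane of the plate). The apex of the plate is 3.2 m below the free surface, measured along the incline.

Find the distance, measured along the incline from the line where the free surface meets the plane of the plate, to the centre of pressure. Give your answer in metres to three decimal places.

γ = 0.789 × 9.81 = 7.74009 kN/m³.
The plate makes 20.9° with the vertical, i.e. θ = 90° − 20.9° = 69.1° to the horizontal. Measuring y along the incline from the free-surface line, vertical depth h = y·sinθ with sinθ = 0.934204.
With the apex up, the centroid sits 2h/3 = 2 × 1.51/3 = 1.00667 m below the apex, so y_c = 3.2 + 1.00667 = 4.20667 m and h_c = 4.20667 × 0.934204 = 3.92989 m.
A = ½ × 3.65 × 1.51 = 2.75575 m².
Resultant F = γ·h_c·A = 7.74009 × 3.92989 × 2.75575 = 83.8236 kN.
I_c = b·h³/36 = 3.65 × 1.51³/36 = 0.349077 m⁴.
Centre of pressure: y_p = y_c + I_c/(y_c·A) = 4.20667 + 0.349077/(4.20667 × 2.75575) = 4.20667 + 0.0301122 = 4.23678 m along the plane.

y_p = 4.237 m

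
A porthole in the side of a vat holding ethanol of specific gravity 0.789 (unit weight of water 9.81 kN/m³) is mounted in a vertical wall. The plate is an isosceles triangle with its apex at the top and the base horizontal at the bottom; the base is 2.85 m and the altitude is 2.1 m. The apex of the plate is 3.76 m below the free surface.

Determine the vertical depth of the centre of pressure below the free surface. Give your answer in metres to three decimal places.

h_p = 5.207 m

γ = 0.789 × 9.81 = 7.74009 kN/m³.
With the apex up, the centroid sits 2h/3 = 2 × 2.1/3 = 1.4 m below the apex, so the centroid depth is h_c = 3.76 + 1.4 = 5.16 m.
A = ½ × 2.85 × 2.1 = 2.9925 m².
Resultant F = γ·h_c·A = 7.74009 × 5.16 × 2.9925 = 119.517 kN.
I_c = b·h³/36 = 2.85 × 2.1³/36 = 0.733163 m⁴.
Centre of pressure: y_p = y_c + I_c/(y_c·A) = 5.16 + 0.733163/(5.16 × 2.9925) = 5.16 + 0.0474807 = 5.20748 m along the plane.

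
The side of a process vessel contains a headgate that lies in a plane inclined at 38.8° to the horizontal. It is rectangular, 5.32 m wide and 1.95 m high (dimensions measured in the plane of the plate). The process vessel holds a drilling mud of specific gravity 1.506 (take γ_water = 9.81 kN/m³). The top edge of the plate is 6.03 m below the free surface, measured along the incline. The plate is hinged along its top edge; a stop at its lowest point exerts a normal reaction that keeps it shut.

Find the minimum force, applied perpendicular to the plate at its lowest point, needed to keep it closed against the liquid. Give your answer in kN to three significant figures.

γ = 1.506 × 9.81 = 14.77386 kN/m³.
Let θ = 38.8° be the plate's angle to the horizontal; measure y along the incline from where the plane meets the free surface. Vertical depth h = y·sinθ with sinθ = 0.626604.
The centroid lies 1.95/2 = 0.975 m below the top edge, so y_c = 6.03 + 0.975 = 7.005 m and h_c = 7.005 × 0.626604 = 4.38936 m.
A = 5.32 × 1.95 = 10.374 m².
Resultant F = γ·h_c·A = 14.77386 × 4.38936 × 10.374 = 672.731 kN.
I_c = b·h³/12 = 5.32 × 1.95³/12 = 3.28726 m⁴.
Centre of pressure: y_p = y_c + I_c/(y_c·A) = 7.005 + 3.28726/(7.005 × 10.374) = 7.005 + 0.0452355 = 7.05024 m along the plane.
The resultant acts 0.975 + 0.0452355 = 1.02024 m (along the plate) below the hinge at the top edge, so the moment about the hinge is M = F × 1.02024 = 672.731 × 1.02024 = 686.347 kN·m.
A normal force at the bottom, 1.95 m from the hinge, must supply this moment: P = 686.347/1.95 = 351.973 kN.

P ≈ 352 kN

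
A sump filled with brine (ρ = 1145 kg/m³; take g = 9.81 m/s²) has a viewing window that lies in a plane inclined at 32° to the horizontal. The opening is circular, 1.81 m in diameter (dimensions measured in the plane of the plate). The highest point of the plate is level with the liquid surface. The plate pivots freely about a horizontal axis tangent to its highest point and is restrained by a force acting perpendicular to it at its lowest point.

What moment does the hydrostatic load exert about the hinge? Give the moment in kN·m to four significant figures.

γ = ρg = 1145 × 9.81 / 1000 = 11.23245 kN/m³.
Let θ = 32° be the plate's angle to the horizontal; measure y along the incline from where the plane meets the free surface. Vertical depth h = y·sinθ with sinθ = 0.529919.
The centroid is at the centre, 0.905 m below the top of the plate, so y_c = 0.905 m and h_c = 0.905 × 0.529919 = 0.479577 m.
A = π(0.905)² = 2.57304 m².
Resultant F = γ·h_c·A = 11.23245 × 0.479577 × 2.57304 = 13.8605 kN.
I_c = πr⁴/4 = π × 0.905⁴/4 = 0.526847 m⁴.
Centre of pressure: y_p = y_c + I_c/(y_c·A) = 0.905 + 0.526847/(0.905 × 2.57304) = 0.905 + 0.22625 = 1.13125 m along the plane.
The resultant acts 0.905 + 0.22625 = 1.13125 m (along the plate) below the hinge at the top edge, so the moment about the hinge is M = F × 1.13125 = 13.8605 × 1.13125 = 15.6797 kN·m.

M ≈ 15.68 kN·m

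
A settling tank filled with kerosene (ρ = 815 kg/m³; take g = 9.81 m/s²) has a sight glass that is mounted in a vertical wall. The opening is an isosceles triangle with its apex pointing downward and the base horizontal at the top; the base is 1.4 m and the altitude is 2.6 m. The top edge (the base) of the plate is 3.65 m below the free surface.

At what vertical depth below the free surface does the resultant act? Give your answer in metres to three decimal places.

γ = ρg = 815 × 9.81 / 1000 = 7.99515 kN/m³.
With the apex down, the centroid sits h/3 = 2.6/3 = 0.866667 m below the base (the top edge), so the centroid depth is h_c = 3.65 + 0.866667 = 4.51667 m.
A = ½ × 1.4 × 2.6 = 1.82 m².
Resultant F = γ·h_c·A = 7.99515 × 4.51667 × 1.82 = 65.7228 kN.
I_c = b·h³/36 = 1.4 × 2.6³/36 = 0.683511 m⁴.
Centre of pressure: y_p = y_c + I_c/(y_c·A) = 4.51667 + 0.683511/(4.51667 × 1.82) = 4.51667 + 0.0831488 = 4.59982 m along the plane.

h_p = 4.600 m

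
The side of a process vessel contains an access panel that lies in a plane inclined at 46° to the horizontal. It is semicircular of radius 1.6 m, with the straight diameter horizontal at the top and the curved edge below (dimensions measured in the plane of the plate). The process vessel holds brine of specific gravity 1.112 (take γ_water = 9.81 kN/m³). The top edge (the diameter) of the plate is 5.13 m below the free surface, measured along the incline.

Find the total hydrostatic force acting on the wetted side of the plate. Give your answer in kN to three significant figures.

F ≈ 183 kN

γ = 1.112 × 9.81 = 10.90872 kN/m³.
Let θ = 46° be the plate's angle to the horizontal; measure y along the incline from where the plane meets the free surface. Vertical depth h = y·sinθ with sinθ = 0.719340.
The centroid of a semicircle lies 4r/(3π) = 0.679061 m from the diameter, here below the top edge, so y_c = 5.13 + 0.679061 = 5.80906 m and h_c = 5.80906 × 0.719340 = 4.17869 m.
A = πr²/2 = π × 1.6²/2 = 4.02124 m².
Resultant F = γ·h_c·A = 10.90872 × 4.17869 × 4.02124 = 183.305 kN.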